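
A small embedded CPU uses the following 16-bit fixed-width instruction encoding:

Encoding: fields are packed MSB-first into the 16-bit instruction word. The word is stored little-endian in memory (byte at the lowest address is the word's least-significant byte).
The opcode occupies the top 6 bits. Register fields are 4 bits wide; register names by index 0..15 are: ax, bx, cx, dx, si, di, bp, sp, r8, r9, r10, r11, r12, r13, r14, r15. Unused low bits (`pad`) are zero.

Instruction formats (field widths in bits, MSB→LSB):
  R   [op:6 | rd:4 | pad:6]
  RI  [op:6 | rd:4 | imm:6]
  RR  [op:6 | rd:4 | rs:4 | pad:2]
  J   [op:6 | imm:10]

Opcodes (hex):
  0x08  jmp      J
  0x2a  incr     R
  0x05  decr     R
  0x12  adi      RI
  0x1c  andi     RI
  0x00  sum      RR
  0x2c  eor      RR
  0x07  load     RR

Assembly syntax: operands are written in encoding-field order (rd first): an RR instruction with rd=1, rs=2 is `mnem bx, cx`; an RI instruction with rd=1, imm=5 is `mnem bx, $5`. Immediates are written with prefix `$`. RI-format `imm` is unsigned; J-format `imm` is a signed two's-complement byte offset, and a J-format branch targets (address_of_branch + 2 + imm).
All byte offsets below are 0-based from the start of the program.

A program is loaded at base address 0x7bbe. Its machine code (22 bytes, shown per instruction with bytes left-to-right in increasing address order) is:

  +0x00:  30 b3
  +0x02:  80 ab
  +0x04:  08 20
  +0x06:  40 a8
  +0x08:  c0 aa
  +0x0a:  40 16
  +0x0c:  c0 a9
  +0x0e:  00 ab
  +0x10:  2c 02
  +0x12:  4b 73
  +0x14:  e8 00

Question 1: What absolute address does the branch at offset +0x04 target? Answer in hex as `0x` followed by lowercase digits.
0x7bcc

@+04  little-endian(08 20) = 0x2008
  op=0x2008>>10=0x8 ⇒ jmp (J)
  imm: (w>>0)&0x3ff=0x8 → $8
  target = base 0x7bbe + off 0x04 + 2 + imm 8 = 0x7bcc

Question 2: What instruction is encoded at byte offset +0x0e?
off 0x0e: read 00 ab as little → 0xab00
  op=0xab00>>10=0x2a ⇒ incr (R)
  rd: (w>>6)&0xf=0xc → r12

incr r12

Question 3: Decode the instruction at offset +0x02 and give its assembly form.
incr r14

off 0x02: read 80 ab as little → 0xab80
  op=0xab80>>10=0x2a ⇒ incr (R)
  rd@[9:6]=0xe ⇒ r14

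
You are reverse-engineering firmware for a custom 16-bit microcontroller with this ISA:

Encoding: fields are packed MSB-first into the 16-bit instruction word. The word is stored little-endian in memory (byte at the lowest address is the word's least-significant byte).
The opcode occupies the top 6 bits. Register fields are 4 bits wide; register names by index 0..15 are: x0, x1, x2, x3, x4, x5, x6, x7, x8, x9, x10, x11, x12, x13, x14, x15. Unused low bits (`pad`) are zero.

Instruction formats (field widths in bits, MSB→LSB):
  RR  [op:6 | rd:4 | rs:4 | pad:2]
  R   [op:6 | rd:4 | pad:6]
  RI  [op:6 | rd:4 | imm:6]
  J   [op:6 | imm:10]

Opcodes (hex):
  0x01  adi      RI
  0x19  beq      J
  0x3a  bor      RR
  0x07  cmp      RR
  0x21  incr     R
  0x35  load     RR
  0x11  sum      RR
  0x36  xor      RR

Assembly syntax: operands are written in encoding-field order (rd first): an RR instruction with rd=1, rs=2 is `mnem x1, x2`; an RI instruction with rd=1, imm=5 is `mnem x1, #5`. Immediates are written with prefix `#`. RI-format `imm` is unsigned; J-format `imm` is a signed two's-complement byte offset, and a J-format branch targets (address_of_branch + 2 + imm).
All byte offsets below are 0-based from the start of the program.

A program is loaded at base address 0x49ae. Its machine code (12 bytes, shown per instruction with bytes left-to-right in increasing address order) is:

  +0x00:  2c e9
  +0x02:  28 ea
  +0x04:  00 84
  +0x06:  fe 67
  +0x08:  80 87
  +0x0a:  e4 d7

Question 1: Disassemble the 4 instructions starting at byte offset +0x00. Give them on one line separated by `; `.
@+00  little-endian(2c e9) = 0xe92c
  op=0xe92c>>10=0x3a ⇒ bor (RR)
  [9:6] rd=4 = x4
  [5:2] rs=11 = x11
@+02  little-endian(28 ea) = 0xea28
  op=0xea28>>10=0x3a ⇒ bor (RR)
  [9:6] rd=8 = x8
  [5:2] rs=10 = x10
@+04  little-endian(00 84) = 0x8400
  op=0x8400>>10=0x21 ⇒ incr (R)
  [9:6] rd=0 = x0
@+06  little-endian(fe 67) = 0x67fe
  op=0x67fe>>10=0x19 ⇒ beq (J)
  [9:0] imm=1022 (s10→-2) = #-2

bor x4, x11; bor x8, x10; incr x0; beq #-2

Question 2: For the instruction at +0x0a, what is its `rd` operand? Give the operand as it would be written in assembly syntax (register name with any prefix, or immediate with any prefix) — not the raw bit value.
x15

[0a] e4 d7 → 0xd7e4
  op=0xd7e4>>10=0x35 ⇒ load (RR)
  rd: (w>>6)&0xf=0xf → x15
  rs: (w>>2)&0xf=0x9 → x9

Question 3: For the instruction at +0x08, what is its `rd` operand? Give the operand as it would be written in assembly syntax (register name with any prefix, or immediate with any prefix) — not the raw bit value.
off 0x08: read 80 87 as little → 0x8780
  top 6b → 0x21 → incr [R]
  [9:6] rd=14 = x14

x14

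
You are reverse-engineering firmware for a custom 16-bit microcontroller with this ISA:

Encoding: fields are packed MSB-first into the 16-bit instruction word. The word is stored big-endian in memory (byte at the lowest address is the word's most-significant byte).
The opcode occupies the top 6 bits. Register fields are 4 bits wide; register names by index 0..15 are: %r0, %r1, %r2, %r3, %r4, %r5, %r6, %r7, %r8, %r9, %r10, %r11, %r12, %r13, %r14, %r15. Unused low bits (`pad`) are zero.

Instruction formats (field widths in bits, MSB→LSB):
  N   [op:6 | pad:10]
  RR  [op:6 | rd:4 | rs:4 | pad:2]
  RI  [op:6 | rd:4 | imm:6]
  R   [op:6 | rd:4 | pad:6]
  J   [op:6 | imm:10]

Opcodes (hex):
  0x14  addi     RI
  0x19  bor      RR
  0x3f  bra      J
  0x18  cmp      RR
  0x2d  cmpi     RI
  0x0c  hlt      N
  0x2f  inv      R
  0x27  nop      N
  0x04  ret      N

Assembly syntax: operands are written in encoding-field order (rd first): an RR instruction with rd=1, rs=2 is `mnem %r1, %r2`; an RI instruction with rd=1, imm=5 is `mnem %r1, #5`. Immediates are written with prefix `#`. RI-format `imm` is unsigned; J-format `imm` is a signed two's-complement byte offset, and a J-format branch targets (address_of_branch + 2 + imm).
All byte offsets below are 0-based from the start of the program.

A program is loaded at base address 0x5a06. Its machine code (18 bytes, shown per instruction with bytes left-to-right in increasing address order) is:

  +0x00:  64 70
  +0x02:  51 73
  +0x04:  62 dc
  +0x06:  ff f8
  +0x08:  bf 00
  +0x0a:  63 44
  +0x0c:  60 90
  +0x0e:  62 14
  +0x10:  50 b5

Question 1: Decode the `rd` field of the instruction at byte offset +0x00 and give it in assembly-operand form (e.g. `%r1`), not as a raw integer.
[00] 64 70 → 0x6470
  op=0x6470>>10=0x19 ⇒ bor (RR)
  rd: (w>>6)&0xf=0x1 → %r1
  rs: (w>>2)&0xf=0xc → %r12

%r1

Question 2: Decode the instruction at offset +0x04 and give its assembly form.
off 0x04: read 62 dc as big → 0x62dc
  opcode bits[15:10]=0x18: cmp/RR
  rd@[9:6]=0xb ⇒ %r11
  rs@[5:2]=0x7 ⇒ %r7

cmp %r11, %r7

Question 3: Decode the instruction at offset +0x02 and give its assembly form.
@+02  big-endian(51 73) = 0x5173
  op=0x5173>>10=0x14 ⇒ addi (RI)
  rd: (w>>6)&0xf=0x5 → %r5
  imm: (w>>0)&0x3f=0x33 → #51

addi %r5, #51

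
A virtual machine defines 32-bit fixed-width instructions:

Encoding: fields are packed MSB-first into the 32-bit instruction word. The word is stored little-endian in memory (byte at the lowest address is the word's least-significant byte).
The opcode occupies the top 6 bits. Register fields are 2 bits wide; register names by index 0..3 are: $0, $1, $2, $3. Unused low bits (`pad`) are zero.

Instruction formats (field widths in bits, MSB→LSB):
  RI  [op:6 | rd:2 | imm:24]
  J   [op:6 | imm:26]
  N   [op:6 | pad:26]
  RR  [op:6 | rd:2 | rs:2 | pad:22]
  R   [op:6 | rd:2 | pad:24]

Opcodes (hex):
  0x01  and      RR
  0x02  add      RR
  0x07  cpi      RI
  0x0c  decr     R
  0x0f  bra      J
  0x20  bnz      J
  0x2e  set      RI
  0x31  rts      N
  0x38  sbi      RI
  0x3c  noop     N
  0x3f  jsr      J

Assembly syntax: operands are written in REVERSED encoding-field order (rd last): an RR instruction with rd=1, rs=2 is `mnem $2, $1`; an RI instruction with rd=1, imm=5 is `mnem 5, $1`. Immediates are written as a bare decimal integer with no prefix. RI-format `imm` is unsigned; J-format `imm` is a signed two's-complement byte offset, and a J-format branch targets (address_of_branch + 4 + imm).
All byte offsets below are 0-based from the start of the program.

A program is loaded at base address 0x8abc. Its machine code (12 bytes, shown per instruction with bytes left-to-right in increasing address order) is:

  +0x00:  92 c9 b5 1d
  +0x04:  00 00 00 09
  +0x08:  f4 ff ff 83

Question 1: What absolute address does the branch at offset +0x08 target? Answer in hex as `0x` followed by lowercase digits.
0x8abc

off 0x08: read f4 ff ff 83 as little → 0x83fffff4
  top 6b → 0x20 → bnz [J]
  imm: (w>>0)&0x3ffffff=0x3fffff4 (s26→-12) → -12
  target = base 0x8abc + off 0x08 + 4 + imm -12 = 0x8abc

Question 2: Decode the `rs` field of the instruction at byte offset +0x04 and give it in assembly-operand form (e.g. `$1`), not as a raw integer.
$0

+0x04: 00 00 00 09 ⇒ word 0x09000000 (little)
  op=0x09000000>>26=0x2 ⇒ add (RR)
  [25:24] rd=1 = $1
  [23:22] rs=0 = $0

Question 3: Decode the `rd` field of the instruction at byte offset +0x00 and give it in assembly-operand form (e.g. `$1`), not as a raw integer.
$1

+0x00: 92 c9 b5 1d ⇒ word 0x1db5c992 (little)
  top 6b → 0x7 → cpi [RI]
  rd: (w>>24)&0x3=0x1 → $1
  imm: (w>>0)&0xffffff=0xb5c992 → 11913618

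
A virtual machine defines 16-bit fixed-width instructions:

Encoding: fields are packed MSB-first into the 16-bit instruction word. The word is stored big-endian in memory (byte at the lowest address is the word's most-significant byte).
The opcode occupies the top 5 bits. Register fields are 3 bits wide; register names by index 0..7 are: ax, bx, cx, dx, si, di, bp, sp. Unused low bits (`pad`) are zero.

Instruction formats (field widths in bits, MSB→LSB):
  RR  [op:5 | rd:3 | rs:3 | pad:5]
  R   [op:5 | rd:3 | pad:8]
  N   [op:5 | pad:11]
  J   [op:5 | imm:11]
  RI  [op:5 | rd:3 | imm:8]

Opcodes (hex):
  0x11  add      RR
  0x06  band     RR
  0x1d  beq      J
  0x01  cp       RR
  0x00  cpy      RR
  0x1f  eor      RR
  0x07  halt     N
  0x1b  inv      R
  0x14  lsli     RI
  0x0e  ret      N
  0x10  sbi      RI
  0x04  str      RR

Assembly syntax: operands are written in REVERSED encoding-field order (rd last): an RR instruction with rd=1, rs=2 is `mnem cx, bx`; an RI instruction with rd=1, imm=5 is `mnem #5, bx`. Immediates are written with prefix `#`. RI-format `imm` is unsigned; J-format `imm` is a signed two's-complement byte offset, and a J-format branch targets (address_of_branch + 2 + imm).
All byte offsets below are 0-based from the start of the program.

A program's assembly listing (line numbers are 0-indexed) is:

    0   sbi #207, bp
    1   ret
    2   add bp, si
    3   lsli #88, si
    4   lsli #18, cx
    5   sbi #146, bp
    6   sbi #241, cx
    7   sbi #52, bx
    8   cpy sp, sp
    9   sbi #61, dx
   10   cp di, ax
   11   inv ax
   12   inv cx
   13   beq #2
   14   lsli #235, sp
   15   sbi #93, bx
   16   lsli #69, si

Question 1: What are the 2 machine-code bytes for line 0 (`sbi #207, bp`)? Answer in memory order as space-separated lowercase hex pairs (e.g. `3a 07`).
0. sbi fields op=0x10:5|rd=6:3|imm=207:8 → word 86cfh → 86 cf

86 cf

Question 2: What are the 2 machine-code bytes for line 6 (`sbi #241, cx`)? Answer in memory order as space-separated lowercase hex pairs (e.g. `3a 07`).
L6: sbi op=0x10:5|rd=2:3|imm=241:8 ⇒ 0x82f1 ⇒ big 82 f1

82 f1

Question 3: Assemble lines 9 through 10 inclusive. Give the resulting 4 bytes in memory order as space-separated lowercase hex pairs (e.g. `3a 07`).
9. sbi fields op=0x10:5|rd=3:3|imm=61:8 → word 833dh → 83 3d
10. cp fields op=0x1:5|rd=0:3|rs=5:3|pad=0:5 → word 08a0h → 08 a0

83 3d 08 a0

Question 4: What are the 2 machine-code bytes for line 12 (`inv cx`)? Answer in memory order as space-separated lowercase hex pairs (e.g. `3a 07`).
12. inv fields op=0x1b:5|rd=2:3|pad=0:8 → word da00h → da 00

da 00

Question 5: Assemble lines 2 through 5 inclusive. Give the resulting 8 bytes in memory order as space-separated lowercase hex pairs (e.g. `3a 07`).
8c c0 a4 58 a2 12 86 92

2. add fields op=0x11:5|rd=4:3|rs=6:3|pad=0:5 → word 8cc0h → 8c c0
3. lsli fields op=0x14:5|rd=4:3|imm=88:8 → word a458h → a4 58
4. lsli fields op=0x14:5|rd=2:3|imm=18:8 → word a212h → a2 12
5. sbi fields op=0x10:5|rd=6:3|imm=146:8 → word 8692h → 86 92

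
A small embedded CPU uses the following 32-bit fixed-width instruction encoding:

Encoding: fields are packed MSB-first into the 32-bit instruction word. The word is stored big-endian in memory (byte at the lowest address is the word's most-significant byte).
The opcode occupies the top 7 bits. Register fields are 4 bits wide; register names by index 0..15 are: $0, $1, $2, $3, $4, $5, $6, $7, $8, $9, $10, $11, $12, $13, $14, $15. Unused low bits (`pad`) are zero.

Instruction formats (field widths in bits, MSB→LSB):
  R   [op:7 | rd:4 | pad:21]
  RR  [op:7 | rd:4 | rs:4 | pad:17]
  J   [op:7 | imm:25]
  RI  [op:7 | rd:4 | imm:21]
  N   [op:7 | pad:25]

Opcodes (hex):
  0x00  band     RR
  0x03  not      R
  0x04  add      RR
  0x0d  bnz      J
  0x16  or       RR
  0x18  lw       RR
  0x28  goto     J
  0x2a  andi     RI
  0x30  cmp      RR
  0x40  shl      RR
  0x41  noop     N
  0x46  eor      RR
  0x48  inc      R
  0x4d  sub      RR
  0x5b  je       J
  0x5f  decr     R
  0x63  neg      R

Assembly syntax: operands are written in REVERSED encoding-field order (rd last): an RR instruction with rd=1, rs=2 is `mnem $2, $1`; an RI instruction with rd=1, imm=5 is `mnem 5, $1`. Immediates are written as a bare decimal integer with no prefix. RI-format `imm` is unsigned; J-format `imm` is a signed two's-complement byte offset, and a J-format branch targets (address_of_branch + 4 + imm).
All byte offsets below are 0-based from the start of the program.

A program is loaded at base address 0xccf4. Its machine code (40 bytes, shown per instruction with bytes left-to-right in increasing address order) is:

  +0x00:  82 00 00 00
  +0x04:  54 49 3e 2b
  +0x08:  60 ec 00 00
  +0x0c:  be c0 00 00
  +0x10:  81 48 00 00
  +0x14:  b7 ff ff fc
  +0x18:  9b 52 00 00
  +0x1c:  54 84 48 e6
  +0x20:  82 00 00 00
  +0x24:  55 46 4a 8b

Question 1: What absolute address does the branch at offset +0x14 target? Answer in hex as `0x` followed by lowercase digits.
0xcd08

[14] b7 ff ff fc → 0xb7fffffc
  top 7b → 0x5b → je [J]
  imm@[24:0]=0x1fffffc (s25→-4) ⇒ -4
  target = base 0xccf4 + off 0x14 + 4 + imm -4 = 0xcd08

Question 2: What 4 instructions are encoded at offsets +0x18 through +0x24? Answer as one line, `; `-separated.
sub $9, $10; andi 280806, $4; noop; andi 412299, $10

@+18  big-endian(9b 52 00 00) = 0x9b520000
  op=0x9b520000>>25=0x4d ⇒ sub (RR)
  [24:21] rd=10 = $10
  [20:17] rs=9 = $9
@+1c  big-endian(54 84 48 e6) = 0x548448e6
  op=0x548448e6>>25=0x2a ⇒ andi (RI)
  [24:21] rd=4 = $4
  [20:0] imm=280806 = 280806
@+20  big-endian(82 00 00 00) = 0x82000000
  op=0x82000000>>25=0x41 ⇒ noop (N)
@+24  big-endian(55 46 4a 8b) = 0x55464a8b
  op=0x55464a8b>>25=0x2a ⇒ andi (RI)
  [24:21] rd=10 = $10
  [20:0] imm=412299 = 412299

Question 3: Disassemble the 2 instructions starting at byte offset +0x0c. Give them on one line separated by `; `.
[0c] be c0 00 00 → 0xbec00000
  opcode bits[31:25]=0x5f: decr/R
  [24:21] rd=6 = $6
[10] 81 48 00 00 → 0x81480000
  opcode bits[31:25]=0x40: shl/RR
  [24:21] rd=10 = $10
  [20:17] rs=4 = $4

decr $6; shl $4, $10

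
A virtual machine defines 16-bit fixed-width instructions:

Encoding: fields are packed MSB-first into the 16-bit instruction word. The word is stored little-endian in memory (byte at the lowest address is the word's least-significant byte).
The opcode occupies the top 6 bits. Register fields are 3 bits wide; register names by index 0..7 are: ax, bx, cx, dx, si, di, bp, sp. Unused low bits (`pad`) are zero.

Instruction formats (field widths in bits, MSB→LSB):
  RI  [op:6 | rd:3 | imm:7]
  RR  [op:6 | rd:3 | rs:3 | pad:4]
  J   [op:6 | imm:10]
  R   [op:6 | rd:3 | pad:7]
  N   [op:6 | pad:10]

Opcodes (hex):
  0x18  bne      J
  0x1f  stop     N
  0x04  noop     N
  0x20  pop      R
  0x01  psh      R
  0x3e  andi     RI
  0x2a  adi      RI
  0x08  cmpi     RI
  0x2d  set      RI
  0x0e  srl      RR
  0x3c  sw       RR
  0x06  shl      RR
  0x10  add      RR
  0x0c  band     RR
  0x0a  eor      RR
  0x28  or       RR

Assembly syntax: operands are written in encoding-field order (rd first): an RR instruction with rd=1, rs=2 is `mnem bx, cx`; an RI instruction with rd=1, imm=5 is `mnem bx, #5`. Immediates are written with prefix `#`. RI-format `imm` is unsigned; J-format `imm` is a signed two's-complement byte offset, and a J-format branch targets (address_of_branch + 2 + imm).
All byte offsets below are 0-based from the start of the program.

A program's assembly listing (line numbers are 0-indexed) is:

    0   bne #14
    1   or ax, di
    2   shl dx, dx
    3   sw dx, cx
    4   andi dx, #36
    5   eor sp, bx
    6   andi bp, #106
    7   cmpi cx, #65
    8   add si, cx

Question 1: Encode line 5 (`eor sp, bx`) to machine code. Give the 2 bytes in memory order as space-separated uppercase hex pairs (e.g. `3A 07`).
90 2B

5. eor fields op=0xa:6|rd=7:3|rs=1:3|pad=0:4 → word 2b90h → 90 2b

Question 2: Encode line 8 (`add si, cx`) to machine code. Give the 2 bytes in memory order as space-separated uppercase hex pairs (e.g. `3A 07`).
20 42

8. add fields op=0x10:6|rd=4:3|rs=2:3|pad=0:4 → word 4220h → 20 42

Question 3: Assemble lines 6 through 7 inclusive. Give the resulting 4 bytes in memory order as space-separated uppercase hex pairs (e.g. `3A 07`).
6. andi fields op=0x3e:6|rd=6:3|imm=106:7 → word fb6ah → 6a fb
7. cmpi fields op=0x8:6|rd=2:3|imm=65:7 → word 2141h → 41 21

6A FB 41 21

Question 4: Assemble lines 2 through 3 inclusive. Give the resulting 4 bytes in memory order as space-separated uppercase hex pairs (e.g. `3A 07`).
B0 19 A0 F1

2. shl fields op=0x6:6|rd=3:3|rs=3:3|pad=0:4 → word 19b0h → b0 19
3. sw fields op=0x3c:6|rd=3:3|rs=2:3|pad=0:4 → word f1a0h → a0 f1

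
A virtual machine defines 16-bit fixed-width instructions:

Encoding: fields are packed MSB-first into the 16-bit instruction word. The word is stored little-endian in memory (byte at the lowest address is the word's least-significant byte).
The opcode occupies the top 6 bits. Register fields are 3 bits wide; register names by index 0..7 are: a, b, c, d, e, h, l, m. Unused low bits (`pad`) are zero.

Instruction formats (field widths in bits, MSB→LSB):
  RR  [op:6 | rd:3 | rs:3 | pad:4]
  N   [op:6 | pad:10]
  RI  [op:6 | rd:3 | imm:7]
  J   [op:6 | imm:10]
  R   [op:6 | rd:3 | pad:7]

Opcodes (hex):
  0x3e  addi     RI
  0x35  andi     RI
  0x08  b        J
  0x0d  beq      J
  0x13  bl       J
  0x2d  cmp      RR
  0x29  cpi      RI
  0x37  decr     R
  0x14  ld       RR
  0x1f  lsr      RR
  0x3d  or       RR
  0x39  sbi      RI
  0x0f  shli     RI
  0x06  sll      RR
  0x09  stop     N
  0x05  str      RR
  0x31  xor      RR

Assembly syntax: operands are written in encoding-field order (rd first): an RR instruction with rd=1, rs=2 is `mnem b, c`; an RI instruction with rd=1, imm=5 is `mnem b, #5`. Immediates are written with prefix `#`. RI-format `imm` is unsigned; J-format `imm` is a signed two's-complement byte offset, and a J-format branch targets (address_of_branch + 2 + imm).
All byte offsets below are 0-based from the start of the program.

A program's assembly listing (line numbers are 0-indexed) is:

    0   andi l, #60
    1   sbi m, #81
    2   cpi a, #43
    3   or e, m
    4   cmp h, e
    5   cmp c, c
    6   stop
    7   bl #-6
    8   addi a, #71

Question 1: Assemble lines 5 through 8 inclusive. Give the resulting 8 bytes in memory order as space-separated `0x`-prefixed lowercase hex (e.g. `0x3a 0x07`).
line 5 (cmp): pack op=0x2d:6|rd=2:3|rs=2:3|pad=0:4 = 0xb520; little→ 20 b5
line 6 (stop): pack op=0x9:6|pad=0:10 = 0x2400; little→ 00 24
line 7 (bl): pack op=0x13:6|imm=-6:10 = 0x4ffa; little→ fa 4f
line 8 (addi): pack op=0x3e:6|rd=0:3|imm=71:7 = 0xf847; little→ 47 f8

0x20 0xb5 0x00 0x24 0xfa 0x4f 0x47 0xf8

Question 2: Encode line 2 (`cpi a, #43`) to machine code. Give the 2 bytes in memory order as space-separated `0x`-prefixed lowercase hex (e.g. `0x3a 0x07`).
0x2b 0xa4

L2: cpi op=0x29:6|rd=0:3|imm=43:7 ⇒ 0xa42b ⇒ little 2b a4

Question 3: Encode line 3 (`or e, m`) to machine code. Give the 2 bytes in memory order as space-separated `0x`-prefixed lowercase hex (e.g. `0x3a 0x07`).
0x70 0xf6

L3: or op=0x3d:6|rd=4:3|rs=7:3|pad=0:4 ⇒ 0xf670 ⇒ little 70 f6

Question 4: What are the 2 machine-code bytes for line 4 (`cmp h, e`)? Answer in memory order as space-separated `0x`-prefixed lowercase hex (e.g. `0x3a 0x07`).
0xc0 0xb6

L4: cmp op=0x2d:6|rd=5:3|rs=4:3|pad=0:4 ⇒ 0xb6c0 ⇒ little c0 b6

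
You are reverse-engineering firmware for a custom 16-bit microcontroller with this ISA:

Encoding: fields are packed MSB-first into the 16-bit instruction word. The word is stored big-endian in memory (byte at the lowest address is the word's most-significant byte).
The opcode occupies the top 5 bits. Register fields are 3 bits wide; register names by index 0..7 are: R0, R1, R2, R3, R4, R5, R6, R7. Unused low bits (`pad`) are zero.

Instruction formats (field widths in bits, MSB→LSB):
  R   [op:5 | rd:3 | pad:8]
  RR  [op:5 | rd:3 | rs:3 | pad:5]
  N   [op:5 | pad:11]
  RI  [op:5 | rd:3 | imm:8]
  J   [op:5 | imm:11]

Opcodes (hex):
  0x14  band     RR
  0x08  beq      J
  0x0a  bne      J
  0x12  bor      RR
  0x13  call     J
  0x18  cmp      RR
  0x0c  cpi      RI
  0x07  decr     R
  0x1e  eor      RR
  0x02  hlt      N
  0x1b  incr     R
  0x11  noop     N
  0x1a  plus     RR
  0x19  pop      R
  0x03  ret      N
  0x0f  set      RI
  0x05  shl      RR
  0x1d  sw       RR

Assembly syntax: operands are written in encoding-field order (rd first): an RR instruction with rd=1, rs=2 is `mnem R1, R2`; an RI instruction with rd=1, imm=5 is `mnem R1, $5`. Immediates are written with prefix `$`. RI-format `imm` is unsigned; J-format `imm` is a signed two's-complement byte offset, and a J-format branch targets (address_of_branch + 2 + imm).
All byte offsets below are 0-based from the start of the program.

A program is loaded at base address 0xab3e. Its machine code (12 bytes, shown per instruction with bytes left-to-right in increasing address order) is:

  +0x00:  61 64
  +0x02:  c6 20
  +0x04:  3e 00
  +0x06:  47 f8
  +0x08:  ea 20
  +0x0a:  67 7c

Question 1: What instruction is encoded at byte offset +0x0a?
@+0a  big-endian(67 7c) = 0x677c
  op=0x677c>>11=0xc ⇒ cpi (RI)
  [10:8] rd=7 = R7
  [7:0] imm=124 = $124

cpi R7, $124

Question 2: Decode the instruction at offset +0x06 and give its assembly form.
beq $-8

off 0x06: read 47 f8 as big → 0x47f8
  op=0x47f8>>11=0x8 ⇒ beq (J)
  [10:0] imm=2040 (s11→-8) = $-8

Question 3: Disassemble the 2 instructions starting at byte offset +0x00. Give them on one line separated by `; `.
@+00  big-endian(61 64) = 0x6164
  top 5b → 0xc → cpi [RI]
  rd: (w>>8)&0x7=0x1 → R1
  imm: (w>>0)&0xff=0x64 → $100
@+02  big-endian(c6 20) = 0xc620
  top 5b → 0x18 → cmp [RR]
  rd: (w>>8)&0x7=0x6 → R6
  rs: (w>>5)&0x7=0x1 → R1

cpi R1, $100; cmp R6, R1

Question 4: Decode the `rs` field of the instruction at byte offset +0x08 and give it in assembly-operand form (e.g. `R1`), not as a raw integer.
R1

@+08  big-endian(ea 20) = 0xea20
  opcode bits[15:11]=0x1d: sw/RR
  rd: (w>>8)&0x7=0x2 → R2
  rs: (w>>5)&0x7=0x1 → R1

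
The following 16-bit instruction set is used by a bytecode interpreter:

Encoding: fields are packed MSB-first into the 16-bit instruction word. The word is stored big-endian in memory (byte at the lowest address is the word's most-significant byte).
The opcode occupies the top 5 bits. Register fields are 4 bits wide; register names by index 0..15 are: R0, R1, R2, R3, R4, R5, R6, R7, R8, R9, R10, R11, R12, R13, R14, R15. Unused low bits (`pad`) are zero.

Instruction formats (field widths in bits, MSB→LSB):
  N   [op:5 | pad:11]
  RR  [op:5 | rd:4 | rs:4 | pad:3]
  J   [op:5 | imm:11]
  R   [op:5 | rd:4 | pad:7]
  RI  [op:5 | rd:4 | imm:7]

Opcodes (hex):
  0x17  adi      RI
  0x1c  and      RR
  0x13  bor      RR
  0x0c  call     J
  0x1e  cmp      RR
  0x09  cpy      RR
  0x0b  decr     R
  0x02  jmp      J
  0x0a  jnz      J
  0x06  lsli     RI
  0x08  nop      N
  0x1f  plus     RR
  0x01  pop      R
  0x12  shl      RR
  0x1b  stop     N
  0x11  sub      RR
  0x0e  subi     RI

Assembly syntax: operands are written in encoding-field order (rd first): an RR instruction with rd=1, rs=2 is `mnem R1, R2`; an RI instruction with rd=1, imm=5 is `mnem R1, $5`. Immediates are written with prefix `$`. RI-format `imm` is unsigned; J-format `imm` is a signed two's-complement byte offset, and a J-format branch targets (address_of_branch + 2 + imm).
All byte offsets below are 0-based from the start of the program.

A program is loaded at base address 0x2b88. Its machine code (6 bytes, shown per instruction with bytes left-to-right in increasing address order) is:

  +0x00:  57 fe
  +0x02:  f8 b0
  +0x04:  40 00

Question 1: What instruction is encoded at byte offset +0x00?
jnz $-2

+0x00: 57 fe ⇒ word 0x57fe (big)
  op=0x57fe>>11=0xa ⇒ jnz (J)
  imm@[10:0]=0x7fe (s11→-2) ⇒ $-2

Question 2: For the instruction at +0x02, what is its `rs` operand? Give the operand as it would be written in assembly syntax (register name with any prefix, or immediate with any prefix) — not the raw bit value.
@+02  big-endian(f8 b0) = 0xf8b0
  opcode bits[15:11]=0x1f: plus/RR
  rd@[10:7]=0x1 ⇒ R1
  rs@[6:3]=0x6 ⇒ R6

R6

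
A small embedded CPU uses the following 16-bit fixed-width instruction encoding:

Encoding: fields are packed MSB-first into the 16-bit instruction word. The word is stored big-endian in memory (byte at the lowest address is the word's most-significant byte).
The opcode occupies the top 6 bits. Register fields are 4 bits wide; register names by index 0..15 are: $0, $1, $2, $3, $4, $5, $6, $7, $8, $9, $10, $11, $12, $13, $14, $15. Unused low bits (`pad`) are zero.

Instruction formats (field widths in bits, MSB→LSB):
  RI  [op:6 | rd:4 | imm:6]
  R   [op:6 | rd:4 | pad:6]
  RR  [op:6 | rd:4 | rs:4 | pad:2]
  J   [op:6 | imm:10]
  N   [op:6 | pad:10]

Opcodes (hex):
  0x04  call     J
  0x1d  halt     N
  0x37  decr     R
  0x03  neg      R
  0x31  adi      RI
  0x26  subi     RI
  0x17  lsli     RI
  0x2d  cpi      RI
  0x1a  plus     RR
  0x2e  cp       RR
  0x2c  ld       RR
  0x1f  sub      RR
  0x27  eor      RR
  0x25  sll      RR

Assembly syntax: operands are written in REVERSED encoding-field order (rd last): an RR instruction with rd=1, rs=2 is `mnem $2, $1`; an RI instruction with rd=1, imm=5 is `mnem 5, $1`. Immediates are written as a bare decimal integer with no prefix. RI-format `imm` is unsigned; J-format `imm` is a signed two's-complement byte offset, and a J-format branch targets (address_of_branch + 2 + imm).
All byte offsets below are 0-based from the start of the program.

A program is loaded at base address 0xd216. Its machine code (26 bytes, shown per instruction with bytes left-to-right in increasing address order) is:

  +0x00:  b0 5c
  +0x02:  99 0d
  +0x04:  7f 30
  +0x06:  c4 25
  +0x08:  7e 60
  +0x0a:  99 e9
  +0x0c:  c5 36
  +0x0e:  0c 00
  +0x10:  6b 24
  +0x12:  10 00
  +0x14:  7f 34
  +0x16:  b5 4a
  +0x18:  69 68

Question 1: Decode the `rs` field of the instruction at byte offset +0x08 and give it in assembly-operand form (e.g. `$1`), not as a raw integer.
$8

off 0x08: read 7e 60 as big → 0x7e60
  opcode bits[15:10]=0x1f: sub/RR
  [9:6] rd=9 = $9
  [5:2] rs=8 = $8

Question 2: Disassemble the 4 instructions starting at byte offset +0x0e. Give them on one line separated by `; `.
neg $0; plus $9, $12; call 0; sub $13, $12

off 0x0e: read 0c 00 as big → 0x0c00
  opcode bits[15:10]=0x3: neg/R
  rd: (w>>6)&0xf=0x0 → $0
off 0x10: read 6b 24 as big → 0x6b24
  opcode bits[15:10]=0x1a: plus/RR
  rd: (w>>6)&0xf=0xc → $12
  rs: (w>>2)&0xf=0x9 → $9
off 0x12: read 10 00 as big → 0x1000
  opcode bits[15:10]=0x4: call/J
  imm: (w>>0)&0x3ff=0x0 → 0
off 0x14: read 7f 34 as big → 0x7f34
  opcode bits[15:10]=0x1f: sub/RR
  rd: (w>>6)&0xf=0xc → $12
  rs: (w>>2)&0xf=0xd → $13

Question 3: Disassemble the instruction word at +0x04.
[04] 7f 30 → 0x7f30
  opcode bits[15:10]=0x1f: sub/RR
  rd: (w>>6)&0xf=0xc → $12
  rs: (w>>2)&0xf=0xc → $12

sub $12, $12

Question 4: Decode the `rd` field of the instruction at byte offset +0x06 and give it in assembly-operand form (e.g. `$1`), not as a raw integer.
$0

@+06  big-endian(c4 25) = 0xc425
  top 6b → 0x31 → adi [RI]
  [9:6] rd=0 = $0
  [5:0] imm=37 = 37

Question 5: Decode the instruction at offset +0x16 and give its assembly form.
cpi 10, $5

+0x16: b5 4a ⇒ word 0xb54a (big)
  top 6b → 0x2d → cpi [RI]
  rd@[9:6]=0x5 ⇒ $5
  imm@[5:0]=0xa ⇒ 10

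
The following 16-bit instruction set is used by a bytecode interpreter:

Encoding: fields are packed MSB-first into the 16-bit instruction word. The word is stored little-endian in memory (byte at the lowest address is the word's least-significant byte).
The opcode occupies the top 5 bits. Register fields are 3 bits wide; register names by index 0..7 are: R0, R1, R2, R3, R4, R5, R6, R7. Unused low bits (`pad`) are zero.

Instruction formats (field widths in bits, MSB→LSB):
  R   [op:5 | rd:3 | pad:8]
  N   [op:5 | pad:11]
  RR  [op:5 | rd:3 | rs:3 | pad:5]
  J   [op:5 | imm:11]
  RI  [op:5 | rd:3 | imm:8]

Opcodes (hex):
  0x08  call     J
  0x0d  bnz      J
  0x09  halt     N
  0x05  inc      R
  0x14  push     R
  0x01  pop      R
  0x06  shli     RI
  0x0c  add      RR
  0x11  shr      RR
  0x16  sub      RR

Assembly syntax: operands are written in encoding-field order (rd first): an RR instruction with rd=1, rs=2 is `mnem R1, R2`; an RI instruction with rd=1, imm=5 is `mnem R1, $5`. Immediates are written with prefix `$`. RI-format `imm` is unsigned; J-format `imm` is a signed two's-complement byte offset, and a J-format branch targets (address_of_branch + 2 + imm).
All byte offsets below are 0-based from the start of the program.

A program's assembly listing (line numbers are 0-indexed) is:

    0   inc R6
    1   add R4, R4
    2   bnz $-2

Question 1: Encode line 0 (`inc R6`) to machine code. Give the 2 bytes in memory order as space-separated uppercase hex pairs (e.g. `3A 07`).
line 0 (inc): pack op=0x5:5|rd=6:3|pad=0:8 = 0x2e00; little→ 00 2e

00 2E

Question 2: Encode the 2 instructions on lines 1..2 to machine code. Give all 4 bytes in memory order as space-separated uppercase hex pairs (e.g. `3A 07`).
80 64 FE 6F

1. add fields op=0xc:5|rd=4:3|rs=4:3|pad=0:5 → word 6480h → 80 64
2. bnz fields op=0xd:5|imm=-2:11 → word 6ffeh → fe 6f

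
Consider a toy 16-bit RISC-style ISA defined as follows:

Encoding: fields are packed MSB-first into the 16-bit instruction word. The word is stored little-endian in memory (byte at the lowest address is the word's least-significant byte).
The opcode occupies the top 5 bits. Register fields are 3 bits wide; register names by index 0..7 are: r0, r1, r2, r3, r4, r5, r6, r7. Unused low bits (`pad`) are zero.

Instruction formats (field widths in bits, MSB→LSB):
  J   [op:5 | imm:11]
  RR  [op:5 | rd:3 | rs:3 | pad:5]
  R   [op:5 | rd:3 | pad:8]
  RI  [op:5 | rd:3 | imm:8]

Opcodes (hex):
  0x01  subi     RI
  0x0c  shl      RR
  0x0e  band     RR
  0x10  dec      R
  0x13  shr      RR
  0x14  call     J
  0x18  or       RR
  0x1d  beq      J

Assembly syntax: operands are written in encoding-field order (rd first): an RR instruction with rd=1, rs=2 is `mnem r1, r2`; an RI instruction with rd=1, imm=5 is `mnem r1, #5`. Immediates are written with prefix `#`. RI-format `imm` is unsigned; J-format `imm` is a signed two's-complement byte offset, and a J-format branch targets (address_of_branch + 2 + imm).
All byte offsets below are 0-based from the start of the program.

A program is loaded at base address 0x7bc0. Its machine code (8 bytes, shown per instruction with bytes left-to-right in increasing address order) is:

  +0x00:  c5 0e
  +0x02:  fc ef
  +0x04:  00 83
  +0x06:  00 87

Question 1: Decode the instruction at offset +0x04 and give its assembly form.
off 0x04: read 00 83 as little → 0x8300
  top 5b → 0x10 → dec [R]
  rd: (w>>8)&0x7=0x3 → r3

dec r3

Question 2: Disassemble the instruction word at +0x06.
[06] 00 87 → 0x8700
  top 5b → 0x10 → dec [R]
  rd: (w>>8)&0x7=0x7 → r7

dec r7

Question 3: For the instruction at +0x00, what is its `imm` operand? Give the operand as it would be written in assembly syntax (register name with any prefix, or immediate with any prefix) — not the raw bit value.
#197

[00] c5 0e → 0x0ec5
  op=0x0ec5>>11=0x1 ⇒ subi (RI)
  rd: (w>>8)&0x7=0x6 → r6
  imm: (w>>0)&0xff=0xc5 → #197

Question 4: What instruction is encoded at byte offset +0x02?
beq #-4

@+02  little-endian(fc ef) = 0xeffc
  opcode bits[15:11]=0x1d: beq/J
  imm@[10:0]=0x7fc (s11→-4) ⇒ #-4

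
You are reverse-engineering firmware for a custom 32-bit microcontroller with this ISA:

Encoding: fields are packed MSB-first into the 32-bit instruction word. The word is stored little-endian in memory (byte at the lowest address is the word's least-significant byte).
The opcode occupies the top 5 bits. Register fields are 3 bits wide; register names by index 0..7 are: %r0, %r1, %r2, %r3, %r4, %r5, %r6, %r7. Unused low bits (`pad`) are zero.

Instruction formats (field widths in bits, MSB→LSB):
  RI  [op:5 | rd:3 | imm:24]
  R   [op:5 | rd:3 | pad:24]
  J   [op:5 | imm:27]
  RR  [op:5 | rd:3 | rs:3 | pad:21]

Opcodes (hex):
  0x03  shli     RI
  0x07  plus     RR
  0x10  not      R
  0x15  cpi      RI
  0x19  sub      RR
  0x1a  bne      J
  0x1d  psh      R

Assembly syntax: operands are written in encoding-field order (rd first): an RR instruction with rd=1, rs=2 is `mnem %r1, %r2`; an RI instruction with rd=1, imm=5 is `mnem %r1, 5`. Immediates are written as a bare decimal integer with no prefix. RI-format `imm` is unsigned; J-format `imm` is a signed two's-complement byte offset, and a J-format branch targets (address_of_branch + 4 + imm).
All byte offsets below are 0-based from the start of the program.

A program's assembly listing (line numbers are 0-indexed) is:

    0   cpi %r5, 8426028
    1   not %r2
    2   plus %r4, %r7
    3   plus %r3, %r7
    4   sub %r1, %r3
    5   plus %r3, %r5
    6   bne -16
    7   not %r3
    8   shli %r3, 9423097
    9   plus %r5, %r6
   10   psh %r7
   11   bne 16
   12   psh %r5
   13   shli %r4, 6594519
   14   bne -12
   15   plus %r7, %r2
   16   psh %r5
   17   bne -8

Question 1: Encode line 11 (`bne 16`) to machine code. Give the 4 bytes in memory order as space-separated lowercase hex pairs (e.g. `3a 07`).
L11: bne op=0x1a:5|imm=16:27 ⇒ 0xd0000010 ⇒ little 10 00 00 d0

10 00 00 d0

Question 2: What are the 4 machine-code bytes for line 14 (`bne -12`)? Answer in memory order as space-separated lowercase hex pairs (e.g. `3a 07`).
L14: bne op=0x1a:5|imm=-12:27 ⇒ 0xd7fffff4 ⇒ little f4 ff ff d7

f4 ff ff d7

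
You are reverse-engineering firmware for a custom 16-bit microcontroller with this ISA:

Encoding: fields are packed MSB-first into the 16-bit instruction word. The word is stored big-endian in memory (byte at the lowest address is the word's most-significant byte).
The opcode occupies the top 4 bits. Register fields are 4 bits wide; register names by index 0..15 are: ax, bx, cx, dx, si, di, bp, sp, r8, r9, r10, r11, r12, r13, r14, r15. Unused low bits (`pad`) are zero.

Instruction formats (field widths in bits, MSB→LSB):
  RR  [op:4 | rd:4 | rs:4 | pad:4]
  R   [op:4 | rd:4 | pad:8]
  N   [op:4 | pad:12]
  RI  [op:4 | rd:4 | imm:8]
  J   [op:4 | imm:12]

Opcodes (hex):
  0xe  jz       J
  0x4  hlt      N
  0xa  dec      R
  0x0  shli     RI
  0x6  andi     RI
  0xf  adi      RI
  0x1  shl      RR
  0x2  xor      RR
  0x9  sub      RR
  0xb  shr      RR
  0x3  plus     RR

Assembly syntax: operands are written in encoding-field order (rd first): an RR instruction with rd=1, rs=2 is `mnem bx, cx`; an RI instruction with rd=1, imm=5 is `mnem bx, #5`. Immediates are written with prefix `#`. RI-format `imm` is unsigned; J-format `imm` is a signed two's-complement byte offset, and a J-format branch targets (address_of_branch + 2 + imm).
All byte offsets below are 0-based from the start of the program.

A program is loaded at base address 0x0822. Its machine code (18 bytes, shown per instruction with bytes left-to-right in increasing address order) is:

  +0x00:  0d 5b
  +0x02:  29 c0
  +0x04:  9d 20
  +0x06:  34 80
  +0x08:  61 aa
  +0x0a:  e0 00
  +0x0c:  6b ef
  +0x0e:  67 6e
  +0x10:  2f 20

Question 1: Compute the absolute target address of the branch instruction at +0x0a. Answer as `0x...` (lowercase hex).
0x082e

off 0x0a: read e0 00 as big → 0xe000
  opcode bits[15:12]=0xe: jz/J
  imm@[11:0]=0x0 ⇒ #0
  target = base 0x0822 + off 0x0a + 2 + imm 0 = 0x082e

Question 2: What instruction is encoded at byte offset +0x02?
xor r9, r12

[02] 29 c0 → 0x29c0
  opcode bits[15:12]=0x2: xor/RR
  [11:8] rd=9 = r9
  [7:4] rs=12 = r12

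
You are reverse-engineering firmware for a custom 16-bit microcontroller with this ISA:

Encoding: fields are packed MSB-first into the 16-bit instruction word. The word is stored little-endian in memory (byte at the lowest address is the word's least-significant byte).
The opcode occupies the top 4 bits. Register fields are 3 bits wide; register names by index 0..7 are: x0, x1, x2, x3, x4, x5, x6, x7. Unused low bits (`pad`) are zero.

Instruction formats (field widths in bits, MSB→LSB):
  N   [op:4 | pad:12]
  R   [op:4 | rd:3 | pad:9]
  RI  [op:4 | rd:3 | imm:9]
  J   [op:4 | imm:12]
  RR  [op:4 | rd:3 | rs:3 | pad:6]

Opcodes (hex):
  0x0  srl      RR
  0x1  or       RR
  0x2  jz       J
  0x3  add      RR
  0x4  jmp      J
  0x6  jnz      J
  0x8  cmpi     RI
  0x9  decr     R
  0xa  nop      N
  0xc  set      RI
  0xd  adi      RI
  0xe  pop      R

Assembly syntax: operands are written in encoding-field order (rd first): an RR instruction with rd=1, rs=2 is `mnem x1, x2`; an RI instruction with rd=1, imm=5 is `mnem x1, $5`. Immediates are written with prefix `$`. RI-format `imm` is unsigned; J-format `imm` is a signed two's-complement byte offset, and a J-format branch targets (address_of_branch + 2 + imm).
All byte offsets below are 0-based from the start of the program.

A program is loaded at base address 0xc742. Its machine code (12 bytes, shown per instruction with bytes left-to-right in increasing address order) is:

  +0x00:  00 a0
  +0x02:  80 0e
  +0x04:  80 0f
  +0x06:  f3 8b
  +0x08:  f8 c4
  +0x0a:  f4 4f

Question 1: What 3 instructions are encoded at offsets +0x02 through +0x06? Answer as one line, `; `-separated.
srl x7, x2; srl x7, x6; cmpi x5, $499

@+02  little-endian(80 0e) = 0x0e80
  op=0x0e80>>12=0x0 ⇒ srl (RR)
  [11:9] rd=7 = x7
  [8:6] rs=2 = x2
@+04  little-endian(80 0f) = 0x0f80
  op=0x0f80>>12=0x0 ⇒ srl (RR)
  [11:9] rd=7 = x7
  [8:6] rs=6 = x6
@+06  little-endian(f3 8b) = 0x8bf3
  op=0x8bf3>>12=0x8 ⇒ cmpi (RI)
  [11:9] rd=5 = x5
  [8:0] imm=499 = $499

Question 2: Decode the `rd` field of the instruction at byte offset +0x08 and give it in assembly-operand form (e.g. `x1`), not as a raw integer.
x2

+0x08: f8 c4 ⇒ word 0xc4f8 (little)
  op=0xc4f8>>12=0xc ⇒ set (RI)
  rd@[11:9]=0x2 ⇒ x2
  imm@[8:0]=0xf8 ⇒ $248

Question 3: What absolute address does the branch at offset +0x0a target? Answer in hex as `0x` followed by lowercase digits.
0xc742

[0a] f4 4f → 0x4ff4
  top 4b → 0x4 → jmp [J]
  imm@[11:0]=0xff4 (s12→-12) ⇒ $-12
  target = base 0xc742 + off 0x0a + 2 + imm -12 = 0xc742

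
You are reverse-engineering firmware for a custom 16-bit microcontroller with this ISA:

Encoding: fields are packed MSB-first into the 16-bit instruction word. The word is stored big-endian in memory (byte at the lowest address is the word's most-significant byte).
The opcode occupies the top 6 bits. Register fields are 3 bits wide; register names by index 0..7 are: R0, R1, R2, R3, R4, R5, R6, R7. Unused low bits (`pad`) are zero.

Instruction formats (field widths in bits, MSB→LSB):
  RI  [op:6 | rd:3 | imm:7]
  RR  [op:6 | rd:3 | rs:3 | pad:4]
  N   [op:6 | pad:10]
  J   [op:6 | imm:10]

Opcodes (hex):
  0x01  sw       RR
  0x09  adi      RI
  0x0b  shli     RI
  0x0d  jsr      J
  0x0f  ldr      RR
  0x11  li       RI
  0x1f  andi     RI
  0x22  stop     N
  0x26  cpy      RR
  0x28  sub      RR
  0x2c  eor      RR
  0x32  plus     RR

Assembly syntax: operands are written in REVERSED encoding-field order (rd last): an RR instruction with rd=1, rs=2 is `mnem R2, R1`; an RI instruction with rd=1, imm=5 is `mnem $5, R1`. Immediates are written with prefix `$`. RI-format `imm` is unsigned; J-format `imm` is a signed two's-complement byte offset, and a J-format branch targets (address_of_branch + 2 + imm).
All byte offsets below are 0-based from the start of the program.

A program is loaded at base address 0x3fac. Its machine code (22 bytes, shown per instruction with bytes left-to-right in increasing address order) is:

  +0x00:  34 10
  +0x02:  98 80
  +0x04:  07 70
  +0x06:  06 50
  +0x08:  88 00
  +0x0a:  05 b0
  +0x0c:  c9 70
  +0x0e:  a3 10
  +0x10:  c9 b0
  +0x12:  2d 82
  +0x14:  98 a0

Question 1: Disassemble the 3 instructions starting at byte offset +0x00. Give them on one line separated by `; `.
jsr $16; cpy R0, R1; sw R7, R6

off 0x00: read 34 10 as big → 0x3410
  op=0x3410>>10=0xd ⇒ jsr (J)
  imm@[9:0]=0x10 ⇒ $16
off 0x02: read 98 80 as big → 0x9880
  op=0x9880>>10=0x26 ⇒ cpy (RR)
  rd@[9:7]=0x1 ⇒ R1
  rs@[6:4]=0x0 ⇒ R0
off 0x04: read 07 70 as big → 0x0770
  op=0x0770>>10=0x1 ⇒ sw (RR)
  rd@[9:7]=0x6 ⇒ R6
  rs@[6:4]=0x7 ⇒ R7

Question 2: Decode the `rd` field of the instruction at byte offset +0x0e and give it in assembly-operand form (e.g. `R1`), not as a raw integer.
R6

off 0x0e: read a3 10 as big → 0xa310
  top 6b → 0x28 → sub [RR]
  [9:7] rd=6 = R6
  [6:4] rs=1 = R1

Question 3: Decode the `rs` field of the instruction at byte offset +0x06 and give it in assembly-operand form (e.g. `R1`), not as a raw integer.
R5

+0x06: 06 50 ⇒ word 0x0650 (big)
  top 6b → 0x1 → sw [RR]
  rd: (w>>7)&0x7=0x4 → R4
  rs: (w>>4)&0x7=0x5 → R5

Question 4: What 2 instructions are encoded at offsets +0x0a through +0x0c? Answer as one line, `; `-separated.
sw R3, R3; plus R7, R2

@+0a  big-endian(05 b0) = 0x05b0
  top 6b → 0x1 → sw [RR]
  rd: (w>>7)&0x7=0x3 → R3
  rs: (w>>4)&0x7=0x3 → R3
@+0c  big-endian(c9 70) = 0xc970
  top 6b → 0x32 → plus [RR]
  rd: (w>>7)&0x7=0x2 → R2
  rs: (w>>4)&0x7=0x7 → R7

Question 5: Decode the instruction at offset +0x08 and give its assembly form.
stop

off 0x08: read 88 00 as big → 0x8800
  opcode bits[15:10]=0x22: stop/N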